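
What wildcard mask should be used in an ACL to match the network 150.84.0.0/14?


Subnet mask: 255.252.0.0
Wildcard = 255.255.255.255 - subnet mask
255 - 255 = 0
255 - 252 = 3
255 - 0 = 255
255 - 0 = 255
Wildcard: 0.3.255.255


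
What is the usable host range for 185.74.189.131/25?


Network: 185.74.189.128
Broadcast: 185.74.189.255
First usable = network + 1
Last usable = broadcast - 1
Range: 185.74.189.129 to 185.74.189.254


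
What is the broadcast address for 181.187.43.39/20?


Network: 181.187.32.0/20
Host bits = 12
Set all host bits to 1:
Broadcast: 181.187.47.255


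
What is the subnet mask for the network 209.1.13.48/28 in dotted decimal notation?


/28 means 28 network bits, 4 host bits
Binary: 11111111111111111111111111110000
Mask: 255.255.255.240


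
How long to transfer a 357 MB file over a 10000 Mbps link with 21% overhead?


Effective throughput = 10000 * (1 - 21/100) = 7900 Mbps
File size in Mb = 357 * 8 = 2856 Mb
Time = 2856 / 7900
Time = 0.3615 seconds


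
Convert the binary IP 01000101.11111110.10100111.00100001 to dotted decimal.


01000101 = 69
11111110 = 254
10100111 = 167
00100001 = 33
IP: 69.254.167.33


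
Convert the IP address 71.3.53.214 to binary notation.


71 = 01000111
3 = 00000011
53 = 00110101
214 = 11010110
Binary: 01000111.00000011.00110101.11010110


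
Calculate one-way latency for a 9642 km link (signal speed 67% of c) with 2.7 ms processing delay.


Speed = 0.67 * 3e5 km/s = 201000 km/s
Propagation delay = 9642 / 201000 = 0.048 s = 47.9701 ms
Processing delay = 2.7 ms
Total one-way latency = 50.6701 ms


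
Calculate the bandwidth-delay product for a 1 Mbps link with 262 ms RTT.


BDP = bandwidth * RTT
= 1 Mbps * 262 ms
= 1 * 1e6 * 262 / 1000 bits
= 262000 bits
= 32750 bytes
= 31.9824 KB
BDP = 262000 bits (32750 bytes)


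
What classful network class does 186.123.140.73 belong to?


First octet: 186
Binary: 10111010
10xxxxxx -> Class B (128-191)
Class B, default mask 255.255.0.0 (/16)


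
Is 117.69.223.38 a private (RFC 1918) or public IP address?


RFC 1918 private ranges:
  10.0.0.0/8 (10.0.0.0 - 10.255.255.255)
  172.16.0.0/12 (172.16.0.0 - 172.31.255.255)
  192.168.0.0/16 (192.168.0.0 - 192.168.255.255)
Public (not in any RFC 1918 range)


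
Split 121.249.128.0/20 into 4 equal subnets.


New prefix = 20 + 2 = 22
Each subnet has 1024 addresses
  121.249.128.0/22
  121.249.132.0/22
  121.249.136.0/22
  121.249.140.0/22
Subnets: 121.249.128.0/22, 121.249.132.0/22, 121.249.136.0/22, 121.249.140.0/22


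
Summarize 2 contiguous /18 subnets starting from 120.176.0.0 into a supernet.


Original prefix: /18
Number of subnets: 2 = 2^1
New prefix = 18 - 1 = 17
Supernet: 120.176.0.0/17


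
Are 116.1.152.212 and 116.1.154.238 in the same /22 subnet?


Mask: 255.255.252.0
116.1.152.212 AND mask = 116.1.152.0
116.1.154.238 AND mask = 116.1.152.0
Yes, same subnet (116.1.152.0)


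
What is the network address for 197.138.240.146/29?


IP:   11000101.10001010.11110000.10010010
Mask: 11111111.11111111.11111111.11111000
AND operation:
Net:  11000101.10001010.11110000.10010000
Network: 197.138.240.144/29


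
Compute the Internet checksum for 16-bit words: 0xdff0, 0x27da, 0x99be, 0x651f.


Sum all words (with carry folding):
+ 0xdff0 = 0xdff0
+ 0x27da = 0x07cb
+ 0x99be = 0xa189
+ 0x651f = 0x06a9
One's complement: ~0x06a9
Checksum = 0xf956


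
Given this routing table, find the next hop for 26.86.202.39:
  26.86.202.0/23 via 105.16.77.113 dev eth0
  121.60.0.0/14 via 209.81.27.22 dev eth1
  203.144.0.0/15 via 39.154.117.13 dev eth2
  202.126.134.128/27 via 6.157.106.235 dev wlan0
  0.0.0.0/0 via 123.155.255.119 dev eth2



Longest prefix match for 26.86.202.39:
  /23 26.86.202.0: MATCH
  /14 121.60.0.0: no
  /15 203.144.0.0: no
  /27 202.126.134.128: no
  /0 0.0.0.0: MATCH
Selected: next-hop 105.16.77.113 via eth0 (matched /23)


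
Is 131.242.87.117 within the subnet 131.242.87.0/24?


Subnet network: 131.242.87.0
Test IP AND mask: 131.242.87.0
Yes, 131.242.87.117 is in 131.242.87.0/24


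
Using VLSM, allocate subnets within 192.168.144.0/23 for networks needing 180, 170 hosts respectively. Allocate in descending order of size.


180 hosts -> /24 (254 usable): 192.168.144.0/24
170 hosts -> /24 (254 usable): 192.168.145.0/24
Allocation: 192.168.144.0/24 (180 hosts, 254 usable); 192.168.145.0/24 (170 hosts, 254 usable)


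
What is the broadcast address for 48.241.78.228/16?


Network: 48.241.0.0/16
Host bits = 16
Set all host bits to 1:
Broadcast: 48.241.255.255


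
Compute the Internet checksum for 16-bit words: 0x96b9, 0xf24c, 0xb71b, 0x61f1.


Sum all words (with carry folding):
+ 0x96b9 = 0x96b9
+ 0xf24c = 0x8906
+ 0xb71b = 0x4022
+ 0x61f1 = 0xa213
One's complement: ~0xa213
Checksum = 0x5dec


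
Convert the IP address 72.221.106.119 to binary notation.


72 = 01001000
221 = 11011101
106 = 01101010
119 = 01110111
Binary: 01001000.11011101.01101010.01110111


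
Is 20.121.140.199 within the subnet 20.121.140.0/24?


Subnet network: 20.121.140.0
Test IP AND mask: 20.121.140.0
Yes, 20.121.140.199 is in 20.121.140.0/24


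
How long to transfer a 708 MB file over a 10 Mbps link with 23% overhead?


Effective throughput = 10 * (1 - 23/100) = 7.7 Mbps
File size in Mb = 708 * 8 = 5664 Mb
Time = 5664 / 7.7
Time = 735.5844 seconds


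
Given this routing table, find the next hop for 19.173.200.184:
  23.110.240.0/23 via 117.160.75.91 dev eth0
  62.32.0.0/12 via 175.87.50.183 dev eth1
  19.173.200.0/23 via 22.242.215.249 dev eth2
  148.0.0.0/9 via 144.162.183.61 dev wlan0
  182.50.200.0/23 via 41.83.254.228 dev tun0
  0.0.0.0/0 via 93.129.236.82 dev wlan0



Longest prefix match for 19.173.200.184:
  /23 23.110.240.0: no
  /12 62.32.0.0: no
  /23 19.173.200.0: MATCH
  /9 148.0.0.0: no
  /23 182.50.200.0: no
  /0 0.0.0.0: MATCH
Selected: next-hop 22.242.215.249 via eth2 (matched /23)


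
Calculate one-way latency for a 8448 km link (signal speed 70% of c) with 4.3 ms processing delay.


Speed = 0.7 * 3e5 km/s = 210000 km/s
Propagation delay = 8448 / 210000 = 0.0402 s = 40.2286 ms
Processing delay = 4.3 ms
Total one-way latency = 44.5286 ms


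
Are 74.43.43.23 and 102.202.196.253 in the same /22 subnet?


Mask: 255.255.252.0
74.43.43.23 AND mask = 74.43.40.0
102.202.196.253 AND mask = 102.202.196.0
No, different subnets (74.43.40.0 vs 102.202.196.0)


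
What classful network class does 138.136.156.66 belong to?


First octet: 138
Binary: 10001010
10xxxxxx -> Class B (128-191)
Class B, default mask 255.255.0.0 (/16)


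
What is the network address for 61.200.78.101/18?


IP:   00111101.11001000.01001110.01100101
Mask: 11111111.11111111.11000000.00000000
AND operation:
Net:  00111101.11001000.01000000.00000000
Network: 61.200.64.0/18


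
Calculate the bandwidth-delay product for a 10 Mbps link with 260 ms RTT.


BDP = bandwidth * RTT
= 10 Mbps * 260 ms
= 10 * 1e6 * 260 / 1000 bits
= 2600000 bits
= 325000 bytes
= 317.3828 KB
BDP = 2600000 bits (325000 bytes)


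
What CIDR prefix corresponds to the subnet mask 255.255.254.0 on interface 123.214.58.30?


Binary: 11111111.11111111.11111110.00000000
Count leading 1s
Prefix: /23


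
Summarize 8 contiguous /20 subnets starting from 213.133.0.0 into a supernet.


Original prefix: /20
Number of subnets: 8 = 2^3
New prefix = 20 - 3 = 17
Supernet: 213.133.0.0/17


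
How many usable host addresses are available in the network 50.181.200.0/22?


Host bits = 32 - 22 = 10
Total addresses = 2^10 = 1024
Usable = total - 2 (network and broadcast)
Usable hosts: 1022


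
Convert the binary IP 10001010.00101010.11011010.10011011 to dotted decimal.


10001010 = 138
00101010 = 42
11011010 = 218
10011011 = 155
IP: 138.42.218.155


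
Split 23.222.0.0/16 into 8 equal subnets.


New prefix = 16 + 3 = 19
Each subnet has 8192 addresses
  23.222.0.0/19
  23.222.32.0/19
  23.222.64.0/19
  23.222.96.0/19
  23.222.128.0/19
  23.222.160.0/19
  23.222.192.0/19
  23.222.224.0/19
Subnets: 23.222.0.0/19, 23.222.32.0/19, 23.222.64.0/19, 23.222.96.0/19, 23.222.128.0/19, 23.222.160.0/19, 23.222.192.0/19, 23.222.224.0/19


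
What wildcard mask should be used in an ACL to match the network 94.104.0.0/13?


Subnet mask: 255.248.0.0
Wildcard = 255.255.255.255 - subnet mask
255 - 255 = 0
255 - 248 = 7
255 - 0 = 255
255 - 0 = 255
Wildcard: 0.7.255.255


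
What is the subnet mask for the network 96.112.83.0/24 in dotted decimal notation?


/24 means 24 network bits, 8 host bits
Binary: 11111111111111111111111100000000
Mask: 255.255.255.0


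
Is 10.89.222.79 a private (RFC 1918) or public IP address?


RFC 1918 private ranges:
  10.0.0.0/8 (10.0.0.0 - 10.255.255.255)
  172.16.0.0/12 (172.16.0.0 - 172.31.255.255)
  192.168.0.0/16 (192.168.0.0 - 192.168.255.255)
Private (in 10.0.0.0/8)


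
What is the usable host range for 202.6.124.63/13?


Network: 202.0.0.0
Broadcast: 202.7.255.255
First usable = network + 1
Last usable = broadcast - 1
Range: 202.0.0.1 to 202.7.255.254


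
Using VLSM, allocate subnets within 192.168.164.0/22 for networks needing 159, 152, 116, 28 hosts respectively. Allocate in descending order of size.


159 hosts -> /24 (254 usable): 192.168.164.0/24
152 hosts -> /24 (254 usable): 192.168.165.0/24
116 hosts -> /25 (126 usable): 192.168.166.0/25
28 hosts -> /27 (30 usable): 192.168.166.128/27
Allocation: 192.168.164.0/24 (159 hosts, 254 usable); 192.168.165.0/24 (152 hosts, 254 usable); 192.168.166.0/25 (116 hosts, 126 usable); 192.168.166.128/27 (28 hosts, 30 usable)


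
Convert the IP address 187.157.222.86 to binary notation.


187 = 10111011
157 = 10011101
222 = 11011110
86 = 01010110
Binary: 10111011.10011101.11011110.01010110


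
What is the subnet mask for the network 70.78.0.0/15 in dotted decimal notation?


/15 means 15 network bits, 17 host bits
Binary: 11111111111111100000000000000000
Mask: 255.254.0.0


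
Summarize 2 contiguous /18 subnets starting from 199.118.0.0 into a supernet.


Original prefix: /18
Number of subnets: 2 = 2^1
New prefix = 18 - 1 = 17
Supernet: 199.118.0.0/17


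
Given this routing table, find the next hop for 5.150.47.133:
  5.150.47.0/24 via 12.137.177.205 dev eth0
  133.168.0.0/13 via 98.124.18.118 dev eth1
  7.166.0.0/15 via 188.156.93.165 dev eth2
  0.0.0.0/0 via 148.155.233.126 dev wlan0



Longest prefix match for 5.150.47.133:
  /24 5.150.47.0: MATCH
  /13 133.168.0.0: no
  /15 7.166.0.0: no
  /0 0.0.0.0: MATCH
Selected: next-hop 12.137.177.205 via eth0 (matched /24)


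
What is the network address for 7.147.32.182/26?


IP:   00000111.10010011.00100000.10110110
Mask: 11111111.11111111.11111111.11000000
AND operation:
Net:  00000111.10010011.00100000.10000000
Network: 7.147.32.128/26


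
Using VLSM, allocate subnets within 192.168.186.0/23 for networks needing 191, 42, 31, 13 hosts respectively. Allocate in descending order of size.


191 hosts -> /24 (254 usable): 192.168.186.0/24
42 hosts -> /26 (62 usable): 192.168.187.0/26
31 hosts -> /26 (62 usable): 192.168.187.64/26
13 hosts -> /28 (14 usable): 192.168.187.128/28
Allocation: 192.168.186.0/24 (191 hosts, 254 usable); 192.168.187.0/26 (42 hosts, 62 usable); 192.168.187.64/26 (31 hosts, 62 usable); 192.168.187.128/28 (13 hosts, 14 usable)


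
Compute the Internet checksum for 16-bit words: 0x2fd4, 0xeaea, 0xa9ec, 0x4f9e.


Sum all words (with carry folding):
+ 0x2fd4 = 0x2fd4
+ 0xeaea = 0x1abf
+ 0xa9ec = 0xc4ab
+ 0x4f9e = 0x144a
One's complement: ~0x144a
Checksum = 0xebb5


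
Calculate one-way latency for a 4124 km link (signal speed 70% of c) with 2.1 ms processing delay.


Speed = 0.7 * 3e5 km/s = 210000 km/s
Propagation delay = 4124 / 210000 = 0.0196 s = 19.6381 ms
Processing delay = 2.1 ms
Total one-way latency = 21.7381 ms


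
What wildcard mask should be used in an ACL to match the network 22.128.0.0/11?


Subnet mask: 255.224.0.0
Wildcard = 255.255.255.255 - subnet mask
255 - 255 = 0
255 - 224 = 31
255 - 0 = 255
255 - 0 = 255
Wildcard: 0.31.255.255


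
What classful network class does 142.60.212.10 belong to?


First octet: 142
Binary: 10001110
10xxxxxx -> Class B (128-191)
Class B, default mask 255.255.0.0 (/16)


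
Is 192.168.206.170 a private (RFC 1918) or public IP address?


RFC 1918 private ranges:
  10.0.0.0/8 (10.0.0.0 - 10.255.255.255)
  172.16.0.0/12 (172.16.0.0 - 172.31.255.255)
  192.168.0.0/16 (192.168.0.0 - 192.168.255.255)
Private (in 192.168.0.0/16)


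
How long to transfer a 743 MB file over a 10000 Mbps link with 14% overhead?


Effective throughput = 10000 * (1 - 14/100) = 8600 Mbps
File size in Mb = 743 * 8 = 5944 Mb
Time = 5944 / 8600
Time = 0.6912 seconds


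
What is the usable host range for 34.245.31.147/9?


Network: 34.128.0.0
Broadcast: 34.255.255.255
First usable = network + 1
Last usable = broadcast - 1
Range: 34.128.0.1 to 34.255.255.254


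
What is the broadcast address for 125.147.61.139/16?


Network: 125.147.0.0/16
Host bits = 16
Set all host bits to 1:
Broadcast: 125.147.255.255


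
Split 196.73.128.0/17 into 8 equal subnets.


New prefix = 17 + 3 = 20
Each subnet has 4096 addresses
  196.73.128.0/20
  196.73.144.0/20
  196.73.160.0/20
  196.73.176.0/20
  196.73.192.0/20
  196.73.208.0/20
  196.73.224.0/20
  196.73.240.0/20
Subnets: 196.73.128.0/20, 196.73.144.0/20, 196.73.160.0/20, 196.73.176.0/20, 196.73.192.0/20, 196.73.208.0/20, 196.73.224.0/20, 196.73.240.0/20


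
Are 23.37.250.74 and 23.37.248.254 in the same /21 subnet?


Mask: 255.255.248.0
23.37.250.74 AND mask = 23.37.248.0
23.37.248.254 AND mask = 23.37.248.0
Yes, same subnet (23.37.248.0)


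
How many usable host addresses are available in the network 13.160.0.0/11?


Host bits = 32 - 11 = 21
Total addresses = 2^21 = 2097152
Usable = total - 2 (network and broadcast)
Usable hosts: 2097150


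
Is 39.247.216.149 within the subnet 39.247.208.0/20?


Subnet network: 39.247.208.0
Test IP AND mask: 39.247.208.0
Yes, 39.247.216.149 is in 39.247.208.0/20


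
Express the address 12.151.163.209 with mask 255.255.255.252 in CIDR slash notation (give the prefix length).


Binary: 11111111.11111111.11111111.11111100
Count leading 1s
Prefix: /30


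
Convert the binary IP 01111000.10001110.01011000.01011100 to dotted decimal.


01111000 = 120
10001110 = 142
01011000 = 88
01011100 = 92
IP: 120.142.88.92


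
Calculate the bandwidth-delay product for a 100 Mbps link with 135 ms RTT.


BDP = bandwidth * RTT
= 100 Mbps * 135 ms
= 100 * 1e6 * 135 / 1000 bits
= 13500000 bits
= 1687500 bytes
= 1647.9492 KB
BDP = 13500000 bits (1687500 bytes)


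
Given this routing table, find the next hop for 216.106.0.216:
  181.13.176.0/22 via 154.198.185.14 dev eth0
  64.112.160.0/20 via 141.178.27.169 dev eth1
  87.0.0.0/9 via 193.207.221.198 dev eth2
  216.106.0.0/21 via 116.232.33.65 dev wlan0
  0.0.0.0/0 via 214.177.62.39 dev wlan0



Longest prefix match for 216.106.0.216:
  /22 181.13.176.0: no
  /20 64.112.160.0: no
  /9 87.0.0.0: no
  /21 216.106.0.0: MATCH
  /0 0.0.0.0: MATCH
Selected: next-hop 116.232.33.65 via wlan0 (matched /21)


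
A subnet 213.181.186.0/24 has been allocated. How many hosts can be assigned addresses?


Host bits = 32 - 24 = 8
Total addresses = 2^8 = 256
Usable = total - 2 (network and broadcast)
Usable hosts: 254


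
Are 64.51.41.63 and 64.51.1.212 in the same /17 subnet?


Mask: 255.255.128.0
64.51.41.63 AND mask = 64.51.0.0
64.51.1.212 AND mask = 64.51.0.0
Yes, same subnet (64.51.0.0)


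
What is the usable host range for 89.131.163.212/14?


Network: 89.128.0.0
Broadcast: 89.131.255.255
First usable = network + 1
Last usable = broadcast - 1
Range: 89.128.0.1 to 89.131.255.254


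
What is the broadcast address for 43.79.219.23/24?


Network: 43.79.219.0/24
Host bits = 8
Set all host bits to 1:
Broadcast: 43.79.219.255


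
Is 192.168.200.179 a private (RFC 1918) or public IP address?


RFC 1918 private ranges:
  10.0.0.0/8 (10.0.0.0 - 10.255.255.255)
  172.16.0.0/12 (172.16.0.0 - 172.31.255.255)
  192.168.0.0/16 (192.168.0.0 - 192.168.255.255)
Private (in 192.168.0.0/16)


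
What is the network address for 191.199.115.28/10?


IP:   10111111.11000111.01110011.00011100
Mask: 11111111.11000000.00000000.00000000
AND operation:
Net:  10111111.11000000.00000000.00000000
Network: 191.192.0.0/10


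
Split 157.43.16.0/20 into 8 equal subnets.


New prefix = 20 + 3 = 23
Each subnet has 512 addresses
  157.43.16.0/23
  157.43.18.0/23
  157.43.20.0/23
  157.43.22.0/23
  157.43.24.0/23
  157.43.26.0/23
  157.43.28.0/23
  157.43.30.0/23
Subnets: 157.43.16.0/23, 157.43.18.0/23, 157.43.20.0/23, 157.43.22.0/23, 157.43.24.0/23, 157.43.26.0/23, 157.43.28.0/23, 157.43.30.0/23


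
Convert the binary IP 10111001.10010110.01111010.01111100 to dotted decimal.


10111001 = 185
10010110 = 150
01111010 = 122
01111100 = 124
IP: 185.150.122.124


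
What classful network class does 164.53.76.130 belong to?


First octet: 164
Binary: 10100100
10xxxxxx -> Class B (128-191)
Class B, default mask 255.255.0.0 (/16)


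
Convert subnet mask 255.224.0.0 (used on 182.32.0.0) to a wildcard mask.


Subnet mask: 255.224.0.0
Wildcard = 255.255.255.255 - subnet mask
255 - 255 = 0
255 - 224 = 31
255 - 0 = 255
255 - 0 = 255
Wildcard: 0.31.255.255


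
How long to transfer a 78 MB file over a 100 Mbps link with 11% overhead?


Effective throughput = 100 * (1 - 11/100) = 89 Mbps
File size in Mb = 78 * 8 = 624 Mb
Time = 624 / 89
Time = 7.0112 seconds


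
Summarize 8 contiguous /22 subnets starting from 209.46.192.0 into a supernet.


Original prefix: /22
Number of subnets: 8 = 2^3
New prefix = 22 - 3 = 19
Supernet: 209.46.192.0/19


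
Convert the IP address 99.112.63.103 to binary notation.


99 = 01100011
112 = 01110000
63 = 00111111
103 = 01100111
Binary: 01100011.01110000.00111111.01100111


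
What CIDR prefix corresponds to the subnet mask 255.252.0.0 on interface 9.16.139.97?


Binary: 11111111.11111100.00000000.00000000
Count leading 1s
Prefix: /14


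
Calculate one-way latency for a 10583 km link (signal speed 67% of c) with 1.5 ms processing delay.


Speed = 0.67 * 3e5 km/s = 201000 km/s
Propagation delay = 10583 / 201000 = 0.0527 s = 52.6517 ms
Processing delay = 1.5 ms
Total one-way latency = 54.1517 ms


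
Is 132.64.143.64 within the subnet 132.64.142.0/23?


Subnet network: 132.64.142.0
Test IP AND mask: 132.64.142.0
Yes, 132.64.143.64 is in 132.64.142.0/23


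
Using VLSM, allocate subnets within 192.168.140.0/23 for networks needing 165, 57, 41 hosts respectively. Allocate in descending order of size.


165 hosts -> /24 (254 usable): 192.168.140.0/24
57 hosts -> /26 (62 usable): 192.168.141.0/26
41 hosts -> /26 (62 usable): 192.168.141.64/26
Allocation: 192.168.140.0/24 (165 hosts, 254 usable); 192.168.141.0/26 (57 hosts, 62 usable); 192.168.141.64/26 (41 hosts, 62 usable)


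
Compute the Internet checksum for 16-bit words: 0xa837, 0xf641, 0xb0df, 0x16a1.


Sum all words (with carry folding):
+ 0xa837 = 0xa837
+ 0xf641 = 0x9e79
+ 0xb0df = 0x4f59
+ 0x16a1 = 0x65fa
One's complement: ~0x65fa
Checksum = 0x9a05


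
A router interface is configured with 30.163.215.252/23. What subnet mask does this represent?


/23 means 23 network bits, 9 host bits
Binary: 11111111111111111111111000000000
Mask: 255.255.254.0


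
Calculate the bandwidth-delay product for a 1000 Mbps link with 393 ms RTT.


BDP = bandwidth * RTT
= 1000 Mbps * 393 ms
= 1000 * 1e6 * 393 / 1000 bits
= 393000000 bits
= 49125000 bytes
= 47973.6328 KB
BDP = 393000000 bits (49125000 bytes)


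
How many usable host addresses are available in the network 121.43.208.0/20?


Host bits = 32 - 20 = 12
Total addresses = 2^12 = 4096
Usable = total - 2 (network and broadcast)
Usable hosts: 4094


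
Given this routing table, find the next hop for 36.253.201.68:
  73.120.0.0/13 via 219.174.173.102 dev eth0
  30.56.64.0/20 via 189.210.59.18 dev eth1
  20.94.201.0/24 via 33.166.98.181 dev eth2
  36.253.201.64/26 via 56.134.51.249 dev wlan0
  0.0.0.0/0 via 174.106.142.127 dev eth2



Longest prefix match for 36.253.201.68:
  /13 73.120.0.0: no
  /20 30.56.64.0: no
  /24 20.94.201.0: no
  /26 36.253.201.64: MATCH
  /0 0.0.0.0: MATCH
Selected: next-hop 56.134.51.249 via wlan0 (matched /26)


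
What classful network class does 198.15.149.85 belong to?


First octet: 198
Binary: 11000110
110xxxxx -> Class C (192-223)
Class C, default mask 255.255.255.0 (/24)


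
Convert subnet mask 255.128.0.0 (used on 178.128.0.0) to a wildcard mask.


Subnet mask: 255.128.0.0
Wildcard = 255.255.255.255 - subnet mask
255 - 255 = 0
255 - 128 = 127
255 - 0 = 255
255 - 0 = 255
Wildcard: 0.127.255.255


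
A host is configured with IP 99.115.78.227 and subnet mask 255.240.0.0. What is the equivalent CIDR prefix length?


Binary: 11111111.11110000.00000000.00000000
Count leading 1s
Prefix: /12


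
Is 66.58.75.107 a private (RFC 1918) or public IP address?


RFC 1918 private ranges:
  10.0.0.0/8 (10.0.0.0 - 10.255.255.255)
  172.16.0.0/12 (172.16.0.0 - 172.31.255.255)
  192.168.0.0/16 (192.168.0.0 - 192.168.255.255)
Public (not in any RFC 1918 range)


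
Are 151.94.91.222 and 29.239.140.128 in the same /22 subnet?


Mask: 255.255.252.0
151.94.91.222 AND mask = 151.94.88.0
29.239.140.128 AND mask = 29.239.140.0
No, different subnets (151.94.88.0 vs 29.239.140.0)


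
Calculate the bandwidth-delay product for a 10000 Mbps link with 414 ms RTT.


BDP = bandwidth * RTT
= 10000 Mbps * 414 ms
= 10000 * 1e6 * 414 / 1000 bits
= 4140000000 bits
= 517500000 bytes
= 505371.0938 KB
BDP = 4140000000 bits (517500000 bytes)


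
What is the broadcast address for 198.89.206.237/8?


Network: 198.0.0.0/8
Host bits = 24
Set all host bits to 1:
Broadcast: 198.255.255.255


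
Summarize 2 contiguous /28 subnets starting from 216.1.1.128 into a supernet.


Original prefix: /28
Number of subnets: 2 = 2^1
New prefix = 28 - 1 = 27
Supernet: 216.1.1.128/27


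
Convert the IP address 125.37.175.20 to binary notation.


125 = 01111101
37 = 00100101
175 = 10101111
20 = 00010100
Binary: 01111101.00100101.10101111.00010100


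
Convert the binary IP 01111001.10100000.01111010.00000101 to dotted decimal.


01111001 = 121
10100000 = 160
01111010 = 122
00000101 = 5
IP: 121.160.122.5


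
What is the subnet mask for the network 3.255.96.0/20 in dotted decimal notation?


/20 means 20 network bits, 12 host bits
Binary: 11111111111111111111000000000000
Mask: 255.255.240.0


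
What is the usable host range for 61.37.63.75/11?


Network: 61.32.0.0
Broadcast: 61.63.255.255
First usable = network + 1
Last usable = broadcast - 1
Range: 61.32.0.1 to 61.63.255.254


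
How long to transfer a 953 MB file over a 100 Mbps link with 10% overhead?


Effective throughput = 100 * (1 - 10/100) = 90 Mbps
File size in Mb = 953 * 8 = 7624 Mb
Time = 7624 / 90
Time = 84.7111 seconds


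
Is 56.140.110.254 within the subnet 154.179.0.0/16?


Subnet network: 154.179.0.0
Test IP AND mask: 56.140.0.0
No, 56.140.110.254 is not in 154.179.0.0/16


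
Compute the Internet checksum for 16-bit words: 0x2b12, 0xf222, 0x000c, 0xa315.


Sum all words (with carry folding):
+ 0x2b12 = 0x2b12
+ 0xf222 = 0x1d35
+ 0x000c = 0x1d41
+ 0xa315 = 0xc056
One's complement: ~0xc056
Checksum = 0x3fa9


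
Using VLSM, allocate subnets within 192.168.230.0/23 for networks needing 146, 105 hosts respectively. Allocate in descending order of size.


146 hosts -> /24 (254 usable): 192.168.230.0/24
105 hosts -> /25 (126 usable): 192.168.231.0/25
Allocation: 192.168.230.0/24 (146 hosts, 254 usable); 192.168.231.0/25 (105 hosts, 126 usable)


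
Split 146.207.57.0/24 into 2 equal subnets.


New prefix = 24 + 1 = 25
Each subnet has 128 addresses
  146.207.57.0/25
  146.207.57.128/25
Subnets: 146.207.57.0/25, 146.207.57.128/25


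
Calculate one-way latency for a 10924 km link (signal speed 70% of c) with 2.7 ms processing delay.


Speed = 0.7 * 3e5 km/s = 210000 km/s
Propagation delay = 10924 / 210000 = 0.052 s = 52.019 ms
Processing delay = 2.7 ms
Total one-way latency = 54.719 ms


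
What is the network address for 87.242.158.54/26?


IP:   01010111.11110010.10011110.00110110
Mask: 11111111.11111111.11111111.11000000
AND operation:
Net:  01010111.11110010.10011110.00000000
Network: 87.242.158.0/26


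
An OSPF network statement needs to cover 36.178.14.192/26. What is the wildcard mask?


Subnet mask: 255.255.255.192
Wildcard = 255.255.255.255 - subnet mask
255 - 255 = 0
255 - 255 = 0
255 - 255 = 0
255 - 192 = 63
Wildcard: 0.0.0.63


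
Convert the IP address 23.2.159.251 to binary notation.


23 = 00010111
2 = 00000010
159 = 10011111
251 = 11111011
Binary: 00010111.00000010.10011111.11111011


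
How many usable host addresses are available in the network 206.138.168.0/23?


Host bits = 32 - 23 = 9
Total addresses = 2^9 = 512
Usable = total - 2 (network and broadcast)
Usable hosts: 510


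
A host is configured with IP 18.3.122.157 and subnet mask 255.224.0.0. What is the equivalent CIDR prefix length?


Binary: 11111111.11100000.00000000.00000000
Count leading 1s
Prefix: /11


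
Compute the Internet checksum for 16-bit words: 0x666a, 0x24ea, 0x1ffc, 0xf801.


Sum all words (with carry folding):
+ 0x666a = 0x666a
+ 0x24ea = 0x8b54
+ 0x1ffc = 0xab50
+ 0xf801 = 0xa352
One's complement: ~0xa352
Checksum = 0x5cad


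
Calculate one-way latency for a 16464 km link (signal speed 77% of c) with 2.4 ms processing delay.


Speed = 0.77 * 3e5 km/s = 231000 km/s
Propagation delay = 16464 / 231000 = 0.0713 s = 71.2727 ms
Processing delay = 2.4 ms
Total one-way latency = 73.6727 ms


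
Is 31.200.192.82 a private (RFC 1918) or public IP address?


RFC 1918 private ranges:
  10.0.0.0/8 (10.0.0.0 - 10.255.255.255)
  172.16.0.0/12 (172.16.0.0 - 172.31.255.255)
  192.168.0.0/16 (192.168.0.0 - 192.168.255.255)
Public (not in any RFC 1918 range)


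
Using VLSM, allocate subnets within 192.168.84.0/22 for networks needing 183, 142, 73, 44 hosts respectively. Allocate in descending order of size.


183 hosts -> /24 (254 usable): 192.168.84.0/24
142 hosts -> /24 (254 usable): 192.168.85.0/24
73 hosts -> /25 (126 usable): 192.168.86.0/25
44 hosts -> /26 (62 usable): 192.168.86.128/26
Allocation: 192.168.84.0/24 (183 hosts, 254 usable); 192.168.85.0/24 (142 hosts, 254 usable); 192.168.86.0/25 (73 hosts, 126 usable); 192.168.86.128/26 (44 hosts, 62 usable)


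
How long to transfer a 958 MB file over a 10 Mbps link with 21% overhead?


Effective throughput = 10 * (1 - 21/100) = 7.9 Mbps
File size in Mb = 958 * 8 = 7664 Mb
Time = 7664 / 7.9
Time = 970.1266 seconds


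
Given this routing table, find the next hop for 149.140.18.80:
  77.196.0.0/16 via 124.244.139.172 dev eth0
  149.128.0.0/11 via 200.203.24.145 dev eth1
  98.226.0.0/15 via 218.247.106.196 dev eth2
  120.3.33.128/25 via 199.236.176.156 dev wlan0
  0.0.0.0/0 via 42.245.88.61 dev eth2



Longest prefix match for 149.140.18.80:
  /16 77.196.0.0: no
  /11 149.128.0.0: MATCH
  /15 98.226.0.0: no
  /25 120.3.33.128: no
  /0 0.0.0.0: MATCH
Selected: next-hop 200.203.24.145 via eth1 (matched /11)


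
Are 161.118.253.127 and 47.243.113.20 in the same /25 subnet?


Mask: 255.255.255.128
161.118.253.127 AND mask = 161.118.253.0
47.243.113.20 AND mask = 47.243.113.0
No, different subnets (161.118.253.0 vs 47.243.113.0)


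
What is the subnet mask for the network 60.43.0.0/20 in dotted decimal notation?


/20 means 20 network bits, 12 host bits
Binary: 11111111111111111111000000000000
Mask: 255.255.240.0


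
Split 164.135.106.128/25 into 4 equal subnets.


New prefix = 25 + 2 = 27
Each subnet has 32 addresses
  164.135.106.128/27
  164.135.106.160/27
  164.135.106.192/27
  164.135.106.224/27
Subnets: 164.135.106.128/27, 164.135.106.160/27, 164.135.106.192/27, 164.135.106.224/27


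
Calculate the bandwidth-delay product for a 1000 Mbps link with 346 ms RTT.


BDP = bandwidth * RTT
= 1000 Mbps * 346 ms
= 1000 * 1e6 * 346 / 1000 bits
= 346000000 bits
= 43250000 bytes
= 42236.3281 KB
BDP = 346000000 bits (43250000 bytes)


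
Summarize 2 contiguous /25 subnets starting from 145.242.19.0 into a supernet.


Original prefix: /25
Number of subnets: 2 = 2^1
New prefix = 25 - 1 = 24
Supernet: 145.242.19.0/24


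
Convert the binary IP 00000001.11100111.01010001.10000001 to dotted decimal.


00000001 = 1
11100111 = 231
01010001 = 81
10000001 = 129
IP: 1.231.81.129


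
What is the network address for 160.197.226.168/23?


IP:   10100000.11000101.11100010.10101000
Mask: 11111111.11111111.11111110.00000000
AND operation:
Net:  10100000.11000101.11100010.00000000
Network: 160.197.226.0/23


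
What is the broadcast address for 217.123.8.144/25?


Network: 217.123.8.128/25
Host bits = 7
Set all host bits to 1:
Broadcast: 217.123.8.255


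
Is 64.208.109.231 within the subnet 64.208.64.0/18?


Subnet network: 64.208.64.0
Test IP AND mask: 64.208.64.0
Yes, 64.208.109.231 is in 64.208.64.0/18


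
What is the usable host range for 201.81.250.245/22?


Network: 201.81.248.0
Broadcast: 201.81.251.255
First usable = network + 1
Last usable = broadcast - 1
Range: 201.81.248.1 to 201.81.251.254


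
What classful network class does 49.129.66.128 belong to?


First octet: 49
Binary: 00110001
0xxxxxxx -> Class A (1-126)
Class A, default mask 255.0.0.0 (/8)


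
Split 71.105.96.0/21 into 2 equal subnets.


New prefix = 21 + 1 = 22
Each subnet has 1024 addresses
  71.105.96.0/22
  71.105.100.0/22
Subnets: 71.105.96.0/22, 71.105.100.0/22


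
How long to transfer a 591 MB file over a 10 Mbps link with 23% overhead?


Effective throughput = 10 * (1 - 23/100) = 7.7 Mbps
File size in Mb = 591 * 8 = 4728 Mb
Time = 4728 / 7.7
Time = 614.026 seconds


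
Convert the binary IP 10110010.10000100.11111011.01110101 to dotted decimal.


10110010 = 178
10000100 = 132
11111011 = 251
01110101 = 117
IP: 178.132.251.117


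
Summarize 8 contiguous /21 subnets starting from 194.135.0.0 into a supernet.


Original prefix: /21
Number of subnets: 8 = 2^3
New prefix = 21 - 3 = 18
Supernet: 194.135.0.0/18


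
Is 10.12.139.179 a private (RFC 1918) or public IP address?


RFC 1918 private ranges:
  10.0.0.0/8 (10.0.0.0 - 10.255.255.255)
  172.16.0.0/12 (172.16.0.0 - 172.31.255.255)
  192.168.0.0/16 (192.168.0.0 - 192.168.255.255)
Private (in 10.0.0.0/8)


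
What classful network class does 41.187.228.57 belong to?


First octet: 41
Binary: 00101001
0xxxxxxx -> Class A (1-126)
Class A, default mask 255.0.0.0 (/8)


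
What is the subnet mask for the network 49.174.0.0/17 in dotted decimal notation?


/17 means 17 network bits, 15 host bits
Binary: 11111111111111111000000000000000
Mask: 255.255.128.0


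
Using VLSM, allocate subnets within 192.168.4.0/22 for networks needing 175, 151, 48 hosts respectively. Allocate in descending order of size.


175 hosts -> /24 (254 usable): 192.168.4.0/24
151 hosts -> /24 (254 usable): 192.168.5.0/24
48 hosts -> /26 (62 usable): 192.168.6.0/26
Allocation: 192.168.4.0/24 (175 hosts, 254 usable); 192.168.5.0/24 (151 hosts, 254 usable); 192.168.6.0/26 (48 hosts, 62 usable)


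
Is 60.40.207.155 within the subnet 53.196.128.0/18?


Subnet network: 53.196.128.0
Test IP AND mask: 60.40.192.0
No, 60.40.207.155 is not in 53.196.128.0/18


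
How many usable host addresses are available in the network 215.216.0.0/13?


Host bits = 32 - 13 = 19
Total addresses = 2^19 = 524288
Usable = total - 2 (network and broadcast)
Usable hosts: 524286


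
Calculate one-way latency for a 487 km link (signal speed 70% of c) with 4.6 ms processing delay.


Speed = 0.7 * 3e5 km/s = 210000 km/s
Propagation delay = 487 / 210000 = 0.0023 s = 2.319 ms
Processing delay = 4.6 ms
Total one-way latency = 6.919 ms


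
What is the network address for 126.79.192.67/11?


IP:   01111110.01001111.11000000.01000011
Mask: 11111111.11100000.00000000.00000000
AND operation:
Net:  01111110.01000000.00000000.00000000
Network: 126.64.0.0/11


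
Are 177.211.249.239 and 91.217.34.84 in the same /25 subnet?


Mask: 255.255.255.128
177.211.249.239 AND mask = 177.211.249.128
91.217.34.84 AND mask = 91.217.34.0
No, different subnets (177.211.249.128 vs 91.217.34.0)


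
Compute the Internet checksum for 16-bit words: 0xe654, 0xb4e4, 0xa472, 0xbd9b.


Sum all words (with carry folding):
+ 0xe654 = 0xe654
+ 0xb4e4 = 0x9b39
+ 0xa472 = 0x3fac
+ 0xbd9b = 0xfd47
One's complement: ~0xfd47
Checksum = 0x02b8


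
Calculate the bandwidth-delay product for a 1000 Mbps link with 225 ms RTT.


BDP = bandwidth * RTT
= 1000 Mbps * 225 ms
= 1000 * 1e6 * 225 / 1000 bits
= 225000000 bits
= 28125000 bytes
= 27465.8203 KB
BDP = 225000000 bits (28125000 bytes)


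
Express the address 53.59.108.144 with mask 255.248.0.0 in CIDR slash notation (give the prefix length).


Binary: 11111111.11111000.00000000.00000000
Count leading 1s
Prefix: /13


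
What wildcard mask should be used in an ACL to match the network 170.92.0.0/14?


Subnet mask: 255.252.0.0
Wildcard = 255.255.255.255 - subnet mask
255 - 255 = 0
255 - 252 = 3
255 - 0 = 255
255 - 0 = 255
Wildcard: 0.3.255.255


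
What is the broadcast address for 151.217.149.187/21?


Network: 151.217.144.0/21
Host bits = 11
Set all host bits to 1:
Broadcast: 151.217.151.255


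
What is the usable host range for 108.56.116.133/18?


Network: 108.56.64.0
Broadcast: 108.56.127.255
First usable = network + 1
Last usable = broadcast - 1
Range: 108.56.64.1 to 108.56.127.254


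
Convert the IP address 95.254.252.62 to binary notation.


95 = 01011111
254 = 11111110
252 = 11111100
62 = 00111110
Binary: 01011111.11111110.11111100.00111110


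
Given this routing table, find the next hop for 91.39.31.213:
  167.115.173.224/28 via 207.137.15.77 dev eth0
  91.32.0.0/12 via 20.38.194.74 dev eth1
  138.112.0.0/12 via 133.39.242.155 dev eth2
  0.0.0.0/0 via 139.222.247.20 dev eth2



Longest prefix match for 91.39.31.213:
  /28 167.115.173.224: no
  /12 91.32.0.0: MATCH
  /12 138.112.0.0: no
  /0 0.0.0.0: MATCH
Selected: next-hop 20.38.194.74 via eth1 (matched /12)


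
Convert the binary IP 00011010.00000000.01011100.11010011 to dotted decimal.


00011010 = 26
00000000 = 0
01011100 = 92
11010011 = 211
IP: 26.0.92.211


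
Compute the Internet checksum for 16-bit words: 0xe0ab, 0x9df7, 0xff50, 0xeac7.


Sum all words (with carry folding):
+ 0xe0ab = 0xe0ab
+ 0x9df7 = 0x7ea3
+ 0xff50 = 0x7df4
+ 0xeac7 = 0x68bc
One's complement: ~0x68bc
Checksum = 0x9743


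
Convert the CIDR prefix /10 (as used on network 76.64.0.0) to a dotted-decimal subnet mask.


/10 means 10 network bits, 22 host bits
Binary: 11111111110000000000000000000000
Mask: 255.192.0.0


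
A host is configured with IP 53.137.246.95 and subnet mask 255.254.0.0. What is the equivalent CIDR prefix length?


Binary: 11111111.11111110.00000000.00000000
Count leading 1s
Prefix: /15


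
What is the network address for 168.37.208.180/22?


IP:   10101000.00100101.11010000.10110100
Mask: 11111111.11111111.11111100.00000000
AND operation:
Net:  10101000.00100101.11010000.00000000
Network: 168.37.208.0/22


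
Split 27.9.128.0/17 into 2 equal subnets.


New prefix = 17 + 1 = 18
Each subnet has 16384 addresses
  27.9.128.0/18
  27.9.192.0/18
Subnets: 27.9.128.0/18, 27.9.192.0/18


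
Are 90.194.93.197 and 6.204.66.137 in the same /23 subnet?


Mask: 255.255.254.0
90.194.93.197 AND mask = 90.194.92.0
6.204.66.137 AND mask = 6.204.66.0
No, different subnets (90.194.92.0 vs 6.204.66.0)


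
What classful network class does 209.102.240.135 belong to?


First octet: 209
Binary: 11010001
110xxxxx -> Class C (192-223)
Class C, default mask 255.255.255.0 (/24)


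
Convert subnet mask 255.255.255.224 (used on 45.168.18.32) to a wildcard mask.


Subnet mask: 255.255.255.224
Wildcard = 255.255.255.255 - subnet mask
255 - 255 = 0
255 - 255 = 0
255 - 255 = 0
255 - 224 = 31
Wildcard: 0.0.0.31


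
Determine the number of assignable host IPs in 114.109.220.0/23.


Host bits = 32 - 23 = 9
Total addresses = 2^9 = 512
Usable = total - 2 (network and broadcast)
Usable hosts: 510


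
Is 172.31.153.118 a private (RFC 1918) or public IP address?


RFC 1918 private ranges:
  10.0.0.0/8 (10.0.0.0 - 10.255.255.255)
  172.16.0.0/12 (172.16.0.0 - 172.31.255.255)
  192.168.0.0/16 (192.168.0.0 - 192.168.255.255)
Private (in 172.16.0.0/12)


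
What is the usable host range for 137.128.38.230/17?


Network: 137.128.0.0
Broadcast: 137.128.127.255
First usable = network + 1
Last usable = broadcast - 1
Range: 137.128.0.1 to 137.128.127.254


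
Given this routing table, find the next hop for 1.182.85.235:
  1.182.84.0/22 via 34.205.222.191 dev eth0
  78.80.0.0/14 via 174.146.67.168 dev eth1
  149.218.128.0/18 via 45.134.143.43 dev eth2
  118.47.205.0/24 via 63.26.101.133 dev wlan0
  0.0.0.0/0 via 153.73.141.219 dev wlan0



Longest prefix match for 1.182.85.235:
  /22 1.182.84.0: MATCH
  /14 78.80.0.0: no
  /18 149.218.128.0: no
  /24 118.47.205.0: no
  /0 0.0.0.0: MATCH
Selected: next-hop 34.205.222.191 via eth0 (matched /22)


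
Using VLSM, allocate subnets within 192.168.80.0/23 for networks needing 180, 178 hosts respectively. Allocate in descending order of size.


180 hosts -> /24 (254 usable): 192.168.80.0/24
178 hosts -> /24 (254 usable): 192.168.81.0/24
Allocation: 192.168.80.0/24 (180 hosts, 254 usable); 192.168.81.0/24 (178 hosts, 254 usable)


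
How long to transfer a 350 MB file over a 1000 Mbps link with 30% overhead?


Effective throughput = 1000 * (1 - 30/100) = 700 Mbps
File size in Mb = 350 * 8 = 2800 Mb
Time = 2800 / 700
Time = 4 seconds


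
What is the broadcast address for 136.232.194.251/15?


Network: 136.232.0.0/15
Host bits = 17
Set all host bits to 1:
Broadcast: 136.233.255.255


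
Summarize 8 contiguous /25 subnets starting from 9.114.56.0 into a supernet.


Original prefix: /25
Number of subnets: 8 = 2^3
New prefix = 25 - 3 = 22
Supernet: 9.114.56.0/22


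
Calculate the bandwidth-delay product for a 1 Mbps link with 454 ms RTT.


BDP = bandwidth * RTT
= 1 Mbps * 454 ms
= 1 * 1e6 * 454 / 1000 bits
= 454000 bits
= 56750 bytes
= 55.4199 KB
BDP = 454000 bits (56750 bytes)


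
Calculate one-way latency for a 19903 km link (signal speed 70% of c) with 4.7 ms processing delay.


Speed = 0.7 * 3e5 km/s = 210000 km/s
Propagation delay = 19903 / 210000 = 0.0948 s = 94.7762 ms
Processing delay = 4.7 ms
Total one-way latency = 99.4762 ms


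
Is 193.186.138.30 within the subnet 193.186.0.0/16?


Subnet network: 193.186.0.0
Test IP AND mask: 193.186.0.0
Yes, 193.186.138.30 is in 193.186.0.0/16


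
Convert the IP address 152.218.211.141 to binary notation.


152 = 10011000
218 = 11011010
211 = 11010011
141 = 10001101
Binary: 10011000.11011010.11010011.10001101


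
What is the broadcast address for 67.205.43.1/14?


Network: 67.204.0.0/14
Host bits = 18
Set all host bits to 1:
Broadcast: 67.207.255.255


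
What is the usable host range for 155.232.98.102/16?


Network: 155.232.0.0
Broadcast: 155.232.255.255
First usable = network + 1
Last usable = broadcast - 1
Range: 155.232.0.1 to 155.232.255.254


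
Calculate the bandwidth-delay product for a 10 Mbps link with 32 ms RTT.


BDP = bandwidth * RTT
= 10 Mbps * 32 ms
= 10 * 1e6 * 32 / 1000 bits
= 320000 bits
= 40000 bytes
= 39.0625 KB
BDP = 320000 bits (40000 bytes)
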